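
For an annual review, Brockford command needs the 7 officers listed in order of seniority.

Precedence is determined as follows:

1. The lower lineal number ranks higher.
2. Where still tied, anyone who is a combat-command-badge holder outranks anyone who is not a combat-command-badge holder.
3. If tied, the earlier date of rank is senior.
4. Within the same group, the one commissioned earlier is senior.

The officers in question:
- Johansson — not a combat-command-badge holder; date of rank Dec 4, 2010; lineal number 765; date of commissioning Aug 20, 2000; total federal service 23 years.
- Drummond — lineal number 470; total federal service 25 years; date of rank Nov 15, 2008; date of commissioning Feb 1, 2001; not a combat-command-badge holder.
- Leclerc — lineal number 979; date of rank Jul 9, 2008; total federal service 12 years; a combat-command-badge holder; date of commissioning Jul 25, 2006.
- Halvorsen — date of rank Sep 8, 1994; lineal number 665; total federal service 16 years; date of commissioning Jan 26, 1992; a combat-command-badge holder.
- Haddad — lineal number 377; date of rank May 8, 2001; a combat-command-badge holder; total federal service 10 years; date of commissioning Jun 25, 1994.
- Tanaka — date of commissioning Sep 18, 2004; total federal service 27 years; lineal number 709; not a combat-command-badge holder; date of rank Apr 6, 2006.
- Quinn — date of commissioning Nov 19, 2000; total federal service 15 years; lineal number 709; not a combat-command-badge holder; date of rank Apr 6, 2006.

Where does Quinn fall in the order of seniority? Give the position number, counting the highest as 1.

4

By lineal number (lower first): Haddad (377); then Drummond (470); then Halvorsen (665); then Quinn and Tanaka (both 709); then Johansson (765); then Leclerc (979).
Quinn and Tanaka are each not a combat-command-badge holder, so the next rule applies.
Quinn and Tanaka both have date of rank Apr 6, 2006, so the next rule applies.
Among Quinn and Tanaka, by date of commissioning (earlier first): Quinn (Nov 19, 2000) before Tanaka (Sep 18, 2004).
Order: Haddad, Drummond, Halvorsen, Quinn, Tanaka, Johansson, Leclerc. So position 4.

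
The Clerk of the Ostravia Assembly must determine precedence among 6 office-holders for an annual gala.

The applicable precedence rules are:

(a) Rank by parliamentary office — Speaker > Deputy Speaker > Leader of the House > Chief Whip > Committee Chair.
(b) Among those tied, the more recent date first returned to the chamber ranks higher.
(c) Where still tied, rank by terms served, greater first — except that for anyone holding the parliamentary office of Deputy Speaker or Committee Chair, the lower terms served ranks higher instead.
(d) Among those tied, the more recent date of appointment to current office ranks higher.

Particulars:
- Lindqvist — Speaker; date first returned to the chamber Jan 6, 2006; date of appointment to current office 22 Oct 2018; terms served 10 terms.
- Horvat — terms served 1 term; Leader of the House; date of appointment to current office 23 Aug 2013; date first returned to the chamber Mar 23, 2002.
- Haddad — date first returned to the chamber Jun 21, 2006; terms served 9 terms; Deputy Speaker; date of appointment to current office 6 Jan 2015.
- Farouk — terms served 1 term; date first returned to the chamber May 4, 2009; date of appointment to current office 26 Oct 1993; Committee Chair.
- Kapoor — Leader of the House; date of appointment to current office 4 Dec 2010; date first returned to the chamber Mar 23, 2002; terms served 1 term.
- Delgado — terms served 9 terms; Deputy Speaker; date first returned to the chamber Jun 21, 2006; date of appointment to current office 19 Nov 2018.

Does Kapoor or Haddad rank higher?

Haddad

By parliamentary office: Lindqvist (Speaker); then Delgado and Haddad (Deputy Speaker); then Horvat and Kapoor (Leader of the House); then Farouk (Committee Chair).
Delgado and Haddad both have date first returned to the chamber Jun 21, 2006, so the next rule applies.
Delgado and Haddad both have terms served 9 terms, so the next rule applies.
Among Delgado and Haddad, by date of appointment to current office (later first): Delgado (19 Nov 2018) before Haddad (6 Jan 2015).
Horvat and Kapoor both have date first returned to the chamber Mar 23, 2002, so the next rule applies.
Horvat and Kapoor both have terms served 1 term, so the next rule applies.
Among Horvat and Kapoor, by date of appointment to current office (later first): Horvat (23 Aug 2013) before Kapoor (4 Dec 2010).
So Haddad takes precedence.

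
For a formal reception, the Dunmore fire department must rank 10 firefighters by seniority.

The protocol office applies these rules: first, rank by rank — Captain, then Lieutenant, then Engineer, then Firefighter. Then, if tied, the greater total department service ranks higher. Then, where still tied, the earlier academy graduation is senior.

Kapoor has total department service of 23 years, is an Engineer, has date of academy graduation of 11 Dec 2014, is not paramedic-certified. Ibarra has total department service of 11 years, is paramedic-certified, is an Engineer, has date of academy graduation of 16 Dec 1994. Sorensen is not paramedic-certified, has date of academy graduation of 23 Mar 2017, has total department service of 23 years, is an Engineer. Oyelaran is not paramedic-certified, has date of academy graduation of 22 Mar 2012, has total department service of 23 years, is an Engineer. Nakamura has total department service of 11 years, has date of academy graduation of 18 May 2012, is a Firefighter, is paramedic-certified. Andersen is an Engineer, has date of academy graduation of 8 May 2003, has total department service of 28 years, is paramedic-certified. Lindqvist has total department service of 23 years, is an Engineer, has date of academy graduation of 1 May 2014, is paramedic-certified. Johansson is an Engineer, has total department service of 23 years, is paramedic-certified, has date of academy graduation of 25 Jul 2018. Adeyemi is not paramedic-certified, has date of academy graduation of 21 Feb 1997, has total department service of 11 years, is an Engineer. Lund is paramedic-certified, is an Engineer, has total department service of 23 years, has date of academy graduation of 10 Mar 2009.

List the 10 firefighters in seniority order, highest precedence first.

Andersen, Lund, Oyelaran, Lindqvist, Kapoor, Sorensen, Johansson, Ibarra, Adeyemi, Nakamura

By rank: Andersen, Lund, Oyelaran, Lindqvist, Kapoor, Sorensen, Johansson, Ibarra and Adeyemi (Engineer); then Nakamura (Firefighter).
Among Andersen, Lund, Oyelaran, Lindqvist, Kapoor, Sorensen, Johansson, Ibarra and Adeyemi, by total department service (higher first): Andersen (28 years) before Lund, Oyelaran, Lindqvist, Kapoor, Sorensen and Johansson (23 years) before Ibarra and Adeyemi (11 years).
Among Lund, Oyelaran, Lindqvist, Kapoor, Sorensen and Johansson, by date of academy graduation (earlier first): Lund (10 Mar 2009) before Oyelaran (22 Mar 2012) before Lindqvist (1 May 2014) before Kapoor (11 Dec 2014) before Sorensen (23 Mar 2017) before Johansson (25 Jul 2018).
Among Ibarra and Adeyemi, by date of academy graduation (earlier first): Ibarra (16 Dec 1994) before Adeyemi (21 Feb 1997).
Full order: Andersen, Lund, Oyelaran, Lindqvist, Kapoor, Sorensen, Johansson, Ibarra, Adeyemi, Nakamura.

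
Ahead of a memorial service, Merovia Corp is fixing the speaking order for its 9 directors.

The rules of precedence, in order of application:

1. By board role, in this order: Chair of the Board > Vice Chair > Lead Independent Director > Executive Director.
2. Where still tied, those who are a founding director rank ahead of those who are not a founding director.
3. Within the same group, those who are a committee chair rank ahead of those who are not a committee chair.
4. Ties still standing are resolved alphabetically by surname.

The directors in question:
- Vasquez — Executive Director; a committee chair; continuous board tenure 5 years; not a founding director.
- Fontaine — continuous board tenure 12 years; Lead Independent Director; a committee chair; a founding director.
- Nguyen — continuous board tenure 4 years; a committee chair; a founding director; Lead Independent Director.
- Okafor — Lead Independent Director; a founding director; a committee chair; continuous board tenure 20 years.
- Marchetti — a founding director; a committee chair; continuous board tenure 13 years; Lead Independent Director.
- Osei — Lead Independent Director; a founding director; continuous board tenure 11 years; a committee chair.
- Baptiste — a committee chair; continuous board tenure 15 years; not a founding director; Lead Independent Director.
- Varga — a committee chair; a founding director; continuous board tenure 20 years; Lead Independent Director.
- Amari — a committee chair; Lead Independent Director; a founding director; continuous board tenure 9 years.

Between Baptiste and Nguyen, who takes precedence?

Nguyen

By board role: Amari, Fontaine, Marchetti, Nguyen, Okafor, Osei, Varga and Baptiste (Lead Independent Director); then Vasquez (Executive Director).
Among Amari, Fontaine, Marchetti, Nguyen, Okafor, Osei, Varga and Baptiste, a founding director before not a founding director: Amari, Fontaine, Marchetti, Nguyen, Okafor, Osei and Varga (a founding director) before Baptiste (not a founding director).
Amari, Fontaine, Marchetti, Nguyen, Okafor, Osei and Varga are each a committee chair, so the next rule applies.
Among Amari, Fontaine, Marchetti, Nguyen, Okafor, Osei and Varga, alphabetically by surname: Amari before Fontaine before Marchetti before Nguyen before Okafor before Osei before Varga.
So Nguyen takes precedence.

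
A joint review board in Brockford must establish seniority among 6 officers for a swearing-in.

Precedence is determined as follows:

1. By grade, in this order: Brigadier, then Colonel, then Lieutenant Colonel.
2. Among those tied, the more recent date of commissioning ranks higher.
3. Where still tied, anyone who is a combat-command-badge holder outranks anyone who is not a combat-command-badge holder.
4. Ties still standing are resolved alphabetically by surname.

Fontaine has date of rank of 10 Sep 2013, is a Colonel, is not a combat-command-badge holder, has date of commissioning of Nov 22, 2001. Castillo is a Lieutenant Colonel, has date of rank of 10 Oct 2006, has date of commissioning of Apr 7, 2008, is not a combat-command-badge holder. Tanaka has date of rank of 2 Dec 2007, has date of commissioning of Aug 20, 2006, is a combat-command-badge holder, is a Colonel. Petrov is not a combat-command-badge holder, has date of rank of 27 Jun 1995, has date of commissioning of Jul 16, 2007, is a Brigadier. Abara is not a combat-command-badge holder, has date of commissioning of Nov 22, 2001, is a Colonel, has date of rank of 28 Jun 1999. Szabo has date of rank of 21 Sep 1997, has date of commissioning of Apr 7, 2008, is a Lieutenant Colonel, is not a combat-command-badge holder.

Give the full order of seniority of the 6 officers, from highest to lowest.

By grade: Petrov (Brigadier); then Tanaka, Abara and Fontaine (Colonel); then Castillo and Szabo (Lieutenant Colonel).
Among Tanaka, Abara and Fontaine, by date of commissioning (later first): Tanaka (Aug 20, 2006) before Abara and Fontaine (Nov 22, 2001).
Abara and Fontaine are each not a combat-command-badge holder, so the next rule applies.
Among Abara and Fontaine, alphabetically by surname: Abara before Fontaine.
Castillo and Szabo both have date of commissioning Apr 7, 2008, so the next rule applies.
Castillo and Szabo are each not a combat-command-badge holder, so the next rule applies.
Among Castillo and Szabo, alphabetically by surname: Castillo before Szabo.
Full order: Petrov, Tanaka, Abara, Fontaine, Castillo, Szabo.

Petrov, Tanaka, Abara, Fontaine, Castillo, Szabo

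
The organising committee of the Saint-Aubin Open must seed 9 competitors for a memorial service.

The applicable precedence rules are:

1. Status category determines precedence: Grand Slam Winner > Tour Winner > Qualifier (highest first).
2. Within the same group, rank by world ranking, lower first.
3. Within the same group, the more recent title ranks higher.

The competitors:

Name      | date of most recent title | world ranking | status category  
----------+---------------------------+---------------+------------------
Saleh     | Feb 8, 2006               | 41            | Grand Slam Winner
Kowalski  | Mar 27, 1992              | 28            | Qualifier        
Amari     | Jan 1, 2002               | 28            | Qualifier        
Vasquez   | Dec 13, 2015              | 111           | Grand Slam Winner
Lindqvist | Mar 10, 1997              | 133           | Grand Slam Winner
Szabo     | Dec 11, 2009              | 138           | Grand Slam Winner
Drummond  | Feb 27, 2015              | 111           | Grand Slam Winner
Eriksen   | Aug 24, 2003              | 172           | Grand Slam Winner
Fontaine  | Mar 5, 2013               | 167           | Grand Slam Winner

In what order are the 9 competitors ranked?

Saleh, Vasquez, Drummond, Lindqvist, Szabo, Fontaine, Eriksen, Amari, Kowalski

By status category: Saleh, Vasquez, Drummond, Lindqvist, Szabo, Fontaine and Eriksen (Grand Slam Winner); then Amari and Kowalski (Qualifier).
Among Saleh, Vasquez, Drummond, Lindqvist, Szabo, Fontaine and Eriksen, by world ranking (lower first): Saleh (41) before Vasquez and Drummond (111) before Lindqvist (133) before Szabo (138) before Fontaine (167) before Eriksen (172).
Among Vasquez and Drummond, by date of most recent title (later first): Vasquez (Dec 13, 2015) before Drummond (Feb 27, 2015).
Amari and Kowalski both have world ranking 28, so the next rule applies.
Among Amari and Kowalski, by date of most recent title (later first): Amari (Jan 1, 2002) before Kowalski (Mar 27, 1992).
Full order: Saleh, Vasquez, Drummond, Lindqvist, Szabo, Fontaine, Eriksen, Amari, Kowalski.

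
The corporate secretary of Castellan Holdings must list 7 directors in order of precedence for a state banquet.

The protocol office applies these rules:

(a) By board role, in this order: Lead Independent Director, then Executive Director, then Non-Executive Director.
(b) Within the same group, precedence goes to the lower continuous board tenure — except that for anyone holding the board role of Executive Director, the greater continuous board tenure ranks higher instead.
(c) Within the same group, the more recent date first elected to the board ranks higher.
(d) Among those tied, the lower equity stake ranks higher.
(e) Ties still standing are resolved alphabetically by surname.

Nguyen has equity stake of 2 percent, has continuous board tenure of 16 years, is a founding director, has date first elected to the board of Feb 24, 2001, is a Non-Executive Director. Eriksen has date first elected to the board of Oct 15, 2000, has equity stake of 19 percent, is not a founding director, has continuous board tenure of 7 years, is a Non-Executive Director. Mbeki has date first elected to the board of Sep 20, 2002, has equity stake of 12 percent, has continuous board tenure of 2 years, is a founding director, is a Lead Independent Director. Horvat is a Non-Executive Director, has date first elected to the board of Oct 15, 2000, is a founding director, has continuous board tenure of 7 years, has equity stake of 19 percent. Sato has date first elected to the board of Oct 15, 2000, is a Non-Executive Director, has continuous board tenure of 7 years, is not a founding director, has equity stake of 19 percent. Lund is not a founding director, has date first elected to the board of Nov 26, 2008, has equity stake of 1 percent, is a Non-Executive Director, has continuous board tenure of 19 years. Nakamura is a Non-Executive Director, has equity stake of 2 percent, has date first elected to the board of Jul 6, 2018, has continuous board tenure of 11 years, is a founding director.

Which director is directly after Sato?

Nakamura

By board role: Mbeki (Lead Independent Director); then Eriksen, Horvat, Sato, Nakamura, Nguyen and Lund (Non-Executive Director).
Among Eriksen, Horvat, Sato, Nakamura, Nguyen and Lund, by continuous board tenure (lower first): Eriksen, Horvat and Sato (7 years) before Nakamura (11 years) before Nguyen (16 years) before Lund (19 years).
Eriksen, Horvat and Sato all have date first elected to the board Oct 15, 2000, so the next rule applies.
Eriksen, Horvat and Sato all have equity stake 19 percent, so the next rule applies.
Among Eriksen, Horvat and Sato, alphabetically by surname: Eriksen before Horvat before Sato.
Order: Mbeki, Eriksen, Horvat, Sato, Nakamura, Nguyen, Lund.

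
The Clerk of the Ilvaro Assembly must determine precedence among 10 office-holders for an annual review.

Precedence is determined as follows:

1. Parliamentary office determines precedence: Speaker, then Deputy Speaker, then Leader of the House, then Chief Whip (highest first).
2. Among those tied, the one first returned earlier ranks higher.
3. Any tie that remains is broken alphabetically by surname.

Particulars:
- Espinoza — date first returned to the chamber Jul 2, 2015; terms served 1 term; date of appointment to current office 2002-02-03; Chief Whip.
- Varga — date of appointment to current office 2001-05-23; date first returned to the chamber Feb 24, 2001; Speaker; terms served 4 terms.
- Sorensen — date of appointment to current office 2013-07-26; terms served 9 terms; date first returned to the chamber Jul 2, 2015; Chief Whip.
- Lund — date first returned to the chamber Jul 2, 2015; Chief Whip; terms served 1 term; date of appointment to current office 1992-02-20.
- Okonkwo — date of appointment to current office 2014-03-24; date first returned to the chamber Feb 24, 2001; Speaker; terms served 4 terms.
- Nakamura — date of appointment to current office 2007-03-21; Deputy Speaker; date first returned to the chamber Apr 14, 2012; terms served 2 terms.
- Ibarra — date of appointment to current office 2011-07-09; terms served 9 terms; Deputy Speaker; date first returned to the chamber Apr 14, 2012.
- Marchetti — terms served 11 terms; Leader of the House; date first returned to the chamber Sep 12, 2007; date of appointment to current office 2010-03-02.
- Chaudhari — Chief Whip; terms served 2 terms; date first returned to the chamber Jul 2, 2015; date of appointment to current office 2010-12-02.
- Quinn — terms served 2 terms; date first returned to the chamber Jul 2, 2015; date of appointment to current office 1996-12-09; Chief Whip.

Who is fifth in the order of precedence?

Marchetti

By parliamentary office: Okonkwo and Varga (Speaker); then Ibarra and Nakamura (Deputy Speaker); then Marchetti (Leader of the House); then Chaudhari, Espinoza, Lund, Quinn and Sorensen (Chief Whip).
Okonkwo and Varga both have date first returned to the chamber Feb 24, 2001, so the next rule applies.
Among Okonkwo and Varga, alphabetically by surname: Okonkwo before Varga.
Ibarra and Nakamura both have date first returned to the chamber Apr 14, 2012, so the next rule applies.
Among Ibarra and Nakamura, alphabetically by surname: Ibarra before Nakamura.
Chaudhari, Espinoza, Lund, Quinn and Sorensen all have date first returned to the chamber Jul 2, 2015, so the next rule applies.
Among Chaudhari, Espinoza, Lund, Quinn and Sorensen, alphabetically by surname: Chaudhari before Espinoza before Lund before Quinn before Sorensen.
Order: Okonkwo, Varga, Ibarra, Nakamura, Marchetti, Chaudhari, Espinoza, Lund, Quinn, Sorensen.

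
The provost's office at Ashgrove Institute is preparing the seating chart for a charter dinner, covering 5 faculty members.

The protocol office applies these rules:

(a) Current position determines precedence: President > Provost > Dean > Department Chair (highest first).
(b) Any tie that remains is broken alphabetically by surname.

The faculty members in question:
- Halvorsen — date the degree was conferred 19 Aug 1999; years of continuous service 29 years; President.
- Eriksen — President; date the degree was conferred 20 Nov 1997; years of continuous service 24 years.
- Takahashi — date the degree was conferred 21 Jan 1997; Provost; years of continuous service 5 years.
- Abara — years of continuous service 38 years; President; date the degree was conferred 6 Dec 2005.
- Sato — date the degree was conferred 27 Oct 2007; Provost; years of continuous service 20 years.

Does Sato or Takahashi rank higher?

By current position: Abara, Eriksen and Halvorsen (President); then Sato and Takahashi (Provost).
Among Abara, Eriksen and Halvorsen, alphabetically by surname: Abara before Eriksen before Halvorsen.
Among Sato and Takahashi, alphabetically by surname: Sato before Takahashi.
So Sato takes precedence.

Sato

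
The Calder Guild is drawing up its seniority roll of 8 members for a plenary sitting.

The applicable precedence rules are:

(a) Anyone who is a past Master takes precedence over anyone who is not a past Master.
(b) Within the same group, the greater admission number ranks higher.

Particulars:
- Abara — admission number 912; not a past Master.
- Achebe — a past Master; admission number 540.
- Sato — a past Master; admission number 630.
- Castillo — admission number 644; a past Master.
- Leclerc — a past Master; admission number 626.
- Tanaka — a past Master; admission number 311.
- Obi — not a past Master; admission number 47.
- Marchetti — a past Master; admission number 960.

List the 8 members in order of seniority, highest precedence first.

Marchetti, Castillo, Sato, Leclerc, Achebe, Tanaka, Abara, Obi

By the first rule: Marchetti, Castillo, Sato, Leclerc, Achebe and Tanaka (each a past Master); then Abara and Obi (both not a past Master).
Among Marchetti, Castillo, Sato, Leclerc, Achebe and Tanaka, by admission number (higher first): Marchetti (960) before Castillo (644) before Sato (630) before Leclerc (626) before Achebe (540) before Tanaka (311).
Among Abara and Obi, by admission number (higher first): Abara (912) before Obi (47).
Full order: Marchetti, Castillo, Sato, Leclerc, Achebe, Tanaka, Abara, Obi.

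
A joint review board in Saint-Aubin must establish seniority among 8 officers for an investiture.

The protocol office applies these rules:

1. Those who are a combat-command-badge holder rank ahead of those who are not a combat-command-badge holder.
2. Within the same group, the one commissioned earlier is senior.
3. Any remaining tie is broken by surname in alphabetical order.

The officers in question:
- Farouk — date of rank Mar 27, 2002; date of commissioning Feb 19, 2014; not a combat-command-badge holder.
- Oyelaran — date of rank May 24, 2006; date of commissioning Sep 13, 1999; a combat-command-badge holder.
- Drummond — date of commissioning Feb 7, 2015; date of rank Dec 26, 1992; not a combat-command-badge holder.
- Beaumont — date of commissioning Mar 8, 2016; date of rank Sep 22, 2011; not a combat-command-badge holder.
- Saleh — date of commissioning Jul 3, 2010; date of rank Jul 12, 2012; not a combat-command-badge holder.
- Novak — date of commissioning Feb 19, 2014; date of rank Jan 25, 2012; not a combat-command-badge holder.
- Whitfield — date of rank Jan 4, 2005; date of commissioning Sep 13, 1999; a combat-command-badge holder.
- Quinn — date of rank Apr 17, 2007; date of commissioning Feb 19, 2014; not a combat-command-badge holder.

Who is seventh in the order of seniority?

By the first rule: Oyelaran and Whitfield (both a combat-command-badge holder); then Saleh, Farouk, Novak, Quinn, Drummond and Beaumont (each not a combat-command-badge holder).
Oyelaran and Whitfield both have date of commissioning Sep 13, 1999, so the next rule applies.
Among Oyelaran and Whitfield, alphabetically by surname: Oyelaran before Whitfield.
Among Saleh, Farouk, Novak, Quinn, Drummond and Beaumont, by date of commissioning (earlier first): Saleh (Jul 3, 2010) before Farouk, Novak and Quinn (Feb 19, 2014) before Drummond (Feb 7, 2015) before Beaumont (Mar 8, 2016).
Among Farouk, Novak and Quinn, alphabetically by surname: Farouk before Novak before Quinn.
Order: Oyelaran, Whitfield, Saleh, Farouk, Novak, Quinn, Drummond, Beaumont.

Drummond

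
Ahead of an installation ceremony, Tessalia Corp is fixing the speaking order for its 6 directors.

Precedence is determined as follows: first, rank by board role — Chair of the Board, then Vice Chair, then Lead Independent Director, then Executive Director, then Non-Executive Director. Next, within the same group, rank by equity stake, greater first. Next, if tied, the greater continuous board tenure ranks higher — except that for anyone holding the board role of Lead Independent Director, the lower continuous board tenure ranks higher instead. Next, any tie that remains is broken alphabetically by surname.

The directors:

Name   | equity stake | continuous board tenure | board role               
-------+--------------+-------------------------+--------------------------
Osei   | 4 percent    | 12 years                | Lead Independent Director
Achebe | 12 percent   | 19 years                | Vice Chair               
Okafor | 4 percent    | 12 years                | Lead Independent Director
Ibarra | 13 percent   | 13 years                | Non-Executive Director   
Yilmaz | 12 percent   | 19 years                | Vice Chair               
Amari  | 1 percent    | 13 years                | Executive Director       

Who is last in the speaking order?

By board role: Achebe and Yilmaz (Vice Chair); then Okafor and Osei (Lead Independent Director); then Amari (Executive Director); then Ibarra (Non-Executive Director).
Achebe and Yilmaz both have equity stake 12 percent, so the next rule applies.
Achebe and Yilmaz both have continuous board tenure 19 years, so the next rule applies.
Among Achebe and Yilmaz, alphabetically by surname: Achebe before Yilmaz.
Okafor and Osei both have equity stake 4 percent, so the next rule applies.
Okafor and Osei both have continuous board tenure 12 years, so the next rule applies.
Among Okafor and Osei, alphabetically by surname: Okafor before Osei.
Order: Achebe, Yilmaz, Okafor, Osei, Amari, Ibarra.

Ibarra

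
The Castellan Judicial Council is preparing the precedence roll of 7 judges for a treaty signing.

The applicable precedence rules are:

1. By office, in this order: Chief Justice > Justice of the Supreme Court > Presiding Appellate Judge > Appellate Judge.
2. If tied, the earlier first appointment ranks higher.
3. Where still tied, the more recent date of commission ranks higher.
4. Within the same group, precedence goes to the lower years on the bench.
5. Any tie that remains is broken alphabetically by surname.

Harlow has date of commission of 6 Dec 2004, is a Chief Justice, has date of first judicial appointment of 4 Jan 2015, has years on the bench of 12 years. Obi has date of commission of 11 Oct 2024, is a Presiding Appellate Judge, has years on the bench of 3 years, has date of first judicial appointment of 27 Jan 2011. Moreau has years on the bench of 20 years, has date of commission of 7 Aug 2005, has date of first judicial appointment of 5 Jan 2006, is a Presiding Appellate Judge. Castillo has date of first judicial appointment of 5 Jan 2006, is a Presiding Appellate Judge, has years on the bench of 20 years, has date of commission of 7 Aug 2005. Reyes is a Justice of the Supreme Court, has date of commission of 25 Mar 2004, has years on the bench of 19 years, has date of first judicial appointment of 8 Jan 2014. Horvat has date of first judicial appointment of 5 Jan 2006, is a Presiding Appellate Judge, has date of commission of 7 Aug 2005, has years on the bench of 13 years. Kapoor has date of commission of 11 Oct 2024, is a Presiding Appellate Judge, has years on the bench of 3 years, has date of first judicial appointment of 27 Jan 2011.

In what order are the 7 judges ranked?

Harlow, Reyes, Horvat, Castillo, Moreau, Kapoor, Obi

By office: Harlow (Chief Justice); then Reyes (Justice of the Supreme Court); then Horvat, Castillo, Moreau, Kapoor and Obi (Presiding Appellate Judge).
Among Horvat, Castillo, Moreau, Kapoor and Obi, by date of first judicial appointment (earlier first): Horvat, Castillo and Moreau (5 Jan 2006) before Kapoor and Obi (27 Jan 2011).
Horvat, Castillo and Moreau all have date of commission 7 Aug 2005, so the next rule applies.
Among Horvat, Castillo and Moreau, by years on the bench (lower first): Horvat (13 years) before Castillo and Moreau (20 years).
Among Castillo and Moreau, alphabetically by surname: Castillo before Moreau.
Kapoor and Obi both have date of commission 11 Oct 2024, so the next rule applies.
Kapoor and Obi both have years on the bench 3 years, so the next rule applies.
Among Kapoor and Obi, alphabetically by surname: Kapoor before Obi.
Full order: Harlow, Reyes, Horvat, Castillo, Moreau, Kapoor, Obi.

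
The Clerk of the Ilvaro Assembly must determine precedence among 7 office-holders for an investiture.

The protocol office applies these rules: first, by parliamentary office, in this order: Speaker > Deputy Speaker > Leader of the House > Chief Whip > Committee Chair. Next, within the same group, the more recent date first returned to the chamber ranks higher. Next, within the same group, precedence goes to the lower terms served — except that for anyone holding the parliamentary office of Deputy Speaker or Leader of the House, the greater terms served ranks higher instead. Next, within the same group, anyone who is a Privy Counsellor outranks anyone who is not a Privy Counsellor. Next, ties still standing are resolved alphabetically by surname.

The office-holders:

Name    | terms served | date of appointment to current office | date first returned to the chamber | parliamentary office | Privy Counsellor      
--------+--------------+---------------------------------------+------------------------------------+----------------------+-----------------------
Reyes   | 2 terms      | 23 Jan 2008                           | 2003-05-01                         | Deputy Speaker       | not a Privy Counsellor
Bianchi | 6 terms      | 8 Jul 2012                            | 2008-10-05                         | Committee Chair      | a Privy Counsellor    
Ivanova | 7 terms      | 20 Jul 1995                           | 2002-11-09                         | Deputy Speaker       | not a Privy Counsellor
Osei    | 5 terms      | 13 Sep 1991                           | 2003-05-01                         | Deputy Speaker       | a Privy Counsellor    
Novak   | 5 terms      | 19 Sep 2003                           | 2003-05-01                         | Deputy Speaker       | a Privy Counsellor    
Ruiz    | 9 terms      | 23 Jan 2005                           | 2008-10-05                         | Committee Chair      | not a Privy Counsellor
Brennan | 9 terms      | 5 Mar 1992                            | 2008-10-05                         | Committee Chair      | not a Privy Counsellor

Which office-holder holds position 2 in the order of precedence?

By parliamentary office: Novak, Osei, Reyes and Ivanova (Deputy Speaker); then Bianchi, Brennan and Ruiz (Committee Chair).
Among Novak, Osei, Reyes and Ivanova, by date first returned to the chamber (later first): Novak, Osei and Reyes (2003-05-01) before Ivanova (2002-11-09).
Among Novak, Osei and Reyes, by terms served (higher first) (reversed rule for this group): Novak and Osei (5 terms) before Reyes (2 terms).
Novak and Osei are each a Privy Counsellor, so the next rule applies.
Among Novak and Osei, alphabetically by surname: Novak before Osei.
Bianchi, Brennan and Ruiz all have date first returned to the chamber 2008-10-05, so the next rule applies.
Among Bianchi, Brennan and Ruiz, by terms served (lower first): Bianchi (6 terms) before Brennan and Ruiz (9 terms).
Brennan and Ruiz are each not a Privy Counsellor, so the next rule applies.
Among Brennan and Ruiz, alphabetically by surname: Brennan before Ruiz.
Order: Novak, Osei, Reyes, Ivanova, Bianchi, Brennan, Ruiz.

Osei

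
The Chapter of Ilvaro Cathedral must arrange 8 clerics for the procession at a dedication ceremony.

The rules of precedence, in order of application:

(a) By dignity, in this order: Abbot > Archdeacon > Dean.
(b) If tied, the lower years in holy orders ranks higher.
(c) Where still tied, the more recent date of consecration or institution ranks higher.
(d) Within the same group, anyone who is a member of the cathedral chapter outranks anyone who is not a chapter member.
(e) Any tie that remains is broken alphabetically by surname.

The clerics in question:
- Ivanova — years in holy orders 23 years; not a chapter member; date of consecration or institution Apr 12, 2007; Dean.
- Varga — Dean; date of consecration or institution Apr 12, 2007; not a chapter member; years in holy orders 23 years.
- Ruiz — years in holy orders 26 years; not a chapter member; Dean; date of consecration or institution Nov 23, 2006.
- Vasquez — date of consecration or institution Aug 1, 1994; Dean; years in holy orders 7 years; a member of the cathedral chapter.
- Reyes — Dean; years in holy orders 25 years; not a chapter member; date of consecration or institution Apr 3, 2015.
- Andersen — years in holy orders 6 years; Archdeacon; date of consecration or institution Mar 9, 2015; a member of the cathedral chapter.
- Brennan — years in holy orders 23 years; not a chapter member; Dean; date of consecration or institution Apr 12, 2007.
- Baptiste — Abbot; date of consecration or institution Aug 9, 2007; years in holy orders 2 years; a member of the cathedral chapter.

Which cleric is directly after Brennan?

Ivanova

By dignity: Baptiste (Abbot); then Andersen (Archdeacon); then Vasquez, Brennan, Ivanova, Varga, Reyes and Ruiz (Dean).
Among Vasquez, Brennan, Ivanova, Varga, Reyes and Ruiz, by years in holy orders (lower first): Vasquez (7 years) before Brennan, Ivanova and Varga (23 years) before Reyes (25 years) before Ruiz (26 years).
Brennan, Ivanova and Varga all have date of consecration or institution Apr 12, 2007, so the next rule applies.
Brennan, Ivanova and Varga are each not a chapter member, so the next rule applies.
Among Brennan, Ivanova and Varga, alphabetically by surname: Brennan before Ivanova before Varga.
Order: Baptiste, Andersen, Vasquez, Brennan, Ivanova, Varga, Reyes, Ruiz.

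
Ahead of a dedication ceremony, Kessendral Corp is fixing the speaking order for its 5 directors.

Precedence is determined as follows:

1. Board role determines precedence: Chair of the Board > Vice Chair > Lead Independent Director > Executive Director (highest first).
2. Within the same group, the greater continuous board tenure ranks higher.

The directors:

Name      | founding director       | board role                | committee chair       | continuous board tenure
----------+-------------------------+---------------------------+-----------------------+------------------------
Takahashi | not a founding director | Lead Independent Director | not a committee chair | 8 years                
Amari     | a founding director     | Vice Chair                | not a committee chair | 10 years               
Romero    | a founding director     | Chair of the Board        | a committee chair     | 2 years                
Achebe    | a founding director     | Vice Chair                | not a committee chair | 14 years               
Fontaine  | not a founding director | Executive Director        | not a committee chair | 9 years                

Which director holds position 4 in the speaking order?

By board role: Romero (Chair of the Board); then Achebe and Amari (Vice Chair); then Takahashi (Lead Independent Director); then Fontaine (Executive Director).
Among Achebe and Amari, by continuous board tenure (higher first): Achebe (14 years) before Amari (10 years).
Order: Romero, Achebe, Amari, Takahashi, Fontaine.

Takahashi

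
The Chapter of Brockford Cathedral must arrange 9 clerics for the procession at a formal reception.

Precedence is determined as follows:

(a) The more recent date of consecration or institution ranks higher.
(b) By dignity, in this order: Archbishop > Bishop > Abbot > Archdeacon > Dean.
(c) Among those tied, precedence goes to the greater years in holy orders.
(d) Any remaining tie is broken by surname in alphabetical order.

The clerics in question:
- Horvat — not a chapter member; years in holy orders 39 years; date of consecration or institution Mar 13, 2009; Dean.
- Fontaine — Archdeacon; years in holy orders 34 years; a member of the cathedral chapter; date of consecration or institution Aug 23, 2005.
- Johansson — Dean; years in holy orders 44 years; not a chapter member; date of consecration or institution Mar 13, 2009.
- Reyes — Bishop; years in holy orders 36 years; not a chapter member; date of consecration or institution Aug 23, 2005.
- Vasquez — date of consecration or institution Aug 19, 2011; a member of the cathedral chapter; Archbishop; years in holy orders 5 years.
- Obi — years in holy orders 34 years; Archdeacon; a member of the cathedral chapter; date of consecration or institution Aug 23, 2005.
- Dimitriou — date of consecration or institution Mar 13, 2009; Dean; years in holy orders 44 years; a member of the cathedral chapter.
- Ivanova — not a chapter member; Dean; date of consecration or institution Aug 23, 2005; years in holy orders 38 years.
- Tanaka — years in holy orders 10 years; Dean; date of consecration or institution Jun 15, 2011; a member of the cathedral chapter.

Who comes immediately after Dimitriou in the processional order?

By date of consecration or institution (later first): Vasquez (Aug 19, 2011); then Tanaka (Jun 15, 2011); then Dimitriou, Johansson and Horvat (each Mar 13, 2009); then Reyes, Fontaine, Obi and Ivanova (each Aug 23, 2005).
Dimitriou, Johansson and Horvat are each Dean, so the next rule applies.
Among Dimitriou, Johansson and Horvat, by years in holy orders (higher first): Dimitriou and Johansson (44 years) before Horvat (39 years).
Among Dimitriou and Johansson, alphabetically by surname: Dimitriou before Johansson.
Among Reyes, Fontaine, Obi and Ivanova, by dignity: Reyes (Bishop) before Fontaine and Obi (Archdeacon) before Ivanova (Dean).
Fontaine and Obi both have years in holy orders 34 years, so the next rule applies.
Among Fontaine and Obi, alphabetically by surname: Fontaine before Obi.
Order: Vasquez, Tanaka, Dimitriou, Johansson, Horvat, Reyes, Fontaine, Obi, Ivanova.

Johansson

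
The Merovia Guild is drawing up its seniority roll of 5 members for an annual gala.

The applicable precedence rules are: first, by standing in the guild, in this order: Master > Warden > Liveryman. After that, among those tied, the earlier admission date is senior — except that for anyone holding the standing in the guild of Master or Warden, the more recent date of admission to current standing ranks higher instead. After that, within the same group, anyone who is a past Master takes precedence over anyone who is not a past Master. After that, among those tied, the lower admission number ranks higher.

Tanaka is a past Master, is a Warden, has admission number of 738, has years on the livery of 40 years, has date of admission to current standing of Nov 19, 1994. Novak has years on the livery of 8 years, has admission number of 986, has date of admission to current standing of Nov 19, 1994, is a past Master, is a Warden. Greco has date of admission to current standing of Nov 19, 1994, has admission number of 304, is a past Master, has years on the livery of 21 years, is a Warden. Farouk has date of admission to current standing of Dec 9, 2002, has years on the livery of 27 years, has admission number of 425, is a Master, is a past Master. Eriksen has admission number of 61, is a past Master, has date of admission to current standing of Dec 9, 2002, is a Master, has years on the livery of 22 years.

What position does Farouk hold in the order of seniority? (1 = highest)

By standing in the guild: Eriksen and Farouk (Master); then Greco, Tanaka and Novak (Warden).
Eriksen and Farouk both have date of admission to current standing Dec 9, 2002, so the next rule applies.
Eriksen and Farouk are each a past Master, so the next rule applies.
Among Eriksen and Farouk, by admission number (lower first): Eriksen (61) before Farouk (425).
Greco, Tanaka and Novak all have date of admission to current standing Nov 19, 1994, so the next rule applies.
Greco, Tanaka and Novak are each a past Master, so the next rule applies.
Among Greco, Tanaka and Novak, by admission number (lower first): Greco (304) before Tanaka (738) before Novak (986).
Order: Eriksen, Farouk, Greco, Tanaka, Novak. So position 2.

2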